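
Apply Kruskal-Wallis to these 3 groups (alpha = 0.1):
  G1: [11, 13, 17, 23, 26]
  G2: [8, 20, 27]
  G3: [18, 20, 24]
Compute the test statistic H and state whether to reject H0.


Step 1: Combine all N = 11 observations and assign midranks.
sorted (value, group, rank): (8,G2,1), (11,G1,2), (13,G1,3), (17,G1,4), (18,G3,5), (20,G2,6.5), (20,G3,6.5), (23,G1,8), (24,G3,9), (26,G1,10), (27,G2,11)
Step 2: Sum ranks within each group.
R_1 = 27 (n_1 = 5)
R_2 = 18.5 (n_2 = 3)
R_3 = 20.5 (n_3 = 3)
Step 3: H = 12/(N(N+1)) * sum(R_i^2/n_i) - 3(N+1)
     = 12/(11*12) * (27^2/5 + 18.5^2/3 + 20.5^2/3) - 3*12
     = 0.090909 * 399.967 - 36
     = 0.360606.
Step 4: Ties present; correction factor C = 1 - 6/(11^3 - 11) = 0.995455. Corrected H = 0.360606 / 0.995455 = 0.362253.
Step 5: Under H0, H ~ chi^2(2); p-value = 0.834330.
Step 6: alpha = 0.1. fail to reject H0.

H = 0.3623, df = 2, p = 0.834330, fail to reject H0.


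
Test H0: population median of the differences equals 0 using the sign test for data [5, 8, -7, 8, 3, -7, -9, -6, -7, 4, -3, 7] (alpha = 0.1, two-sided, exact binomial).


Step 1: Discard zero differences. Original n = 12; n_eff = number of nonzero differences = 12.
Nonzero differences (with sign): +5, +8, -7, +8, +3, -7, -9, -6, -7, +4, -3, +7
Step 2: Count signs: positive = 6, negative = 6.
Step 3: Under H0: P(positive) = 0.5, so the number of positives S ~ Bin(12, 0.5).
Step 4: Two-sided exact p-value = sum of Bin(12,0.5) probabilities at or below the observed probability = 1.000000.
Step 5: alpha = 0.1. fail to reject H0.

n_eff = 12, pos = 6, neg = 6, p = 1.000000, fail to reject H0.


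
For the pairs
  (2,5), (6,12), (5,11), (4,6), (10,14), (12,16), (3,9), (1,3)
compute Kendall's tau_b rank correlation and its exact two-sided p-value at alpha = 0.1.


Step 1: Enumerate the 28 unordered pairs (i,j) with i<j and classify each by sign(x_j-x_i) * sign(y_j-y_i).
  (1,2):dx=+4,dy=+7->C; (1,3):dx=+3,dy=+6->C; (1,4):dx=+2,dy=+1->C; (1,5):dx=+8,dy=+9->C
  (1,6):dx=+10,dy=+11->C; (1,7):dx=+1,dy=+4->C; (1,8):dx=-1,dy=-2->C; (2,3):dx=-1,dy=-1->C
  (2,4):dx=-2,dy=-6->C; (2,5):dx=+4,dy=+2->C; (2,6):dx=+6,dy=+4->C; (2,7):dx=-3,dy=-3->C
  (2,8):dx=-5,dy=-9->C; (3,4):dx=-1,dy=-5->C; (3,5):dx=+5,dy=+3->C; (3,6):dx=+7,dy=+5->C
  (3,7):dx=-2,dy=-2->C; (3,8):dx=-4,dy=-8->C; (4,5):dx=+6,dy=+8->C; (4,6):dx=+8,dy=+10->C
  (4,7):dx=-1,dy=+3->D; (4,8):dx=-3,dy=-3->C; (5,6):dx=+2,dy=+2->C; (5,7):dx=-7,dy=-5->C
  (5,8):dx=-9,dy=-11->C; (6,7):dx=-9,dy=-7->C; (6,8):dx=-11,dy=-13->C; (7,8):dx=-2,dy=-6->C
Step 2: C = 27, D = 1, total pairs = 28.
Step 3: tau = (C - D)/(n(n-1)/2) = (27 - 1)/28 = 0.928571.
Step 4: Exact two-sided p-value (enumerate n! = 40320 permutations of y under H0): p = 0.000397.
Step 5: alpha = 0.1. reject H0.

tau_b = 0.9286 (C=27, D=1), p = 0.000397, reject H0.


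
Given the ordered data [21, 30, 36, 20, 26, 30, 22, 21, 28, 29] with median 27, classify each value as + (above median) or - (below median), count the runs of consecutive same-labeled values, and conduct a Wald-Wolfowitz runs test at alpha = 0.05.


Step 1: Compute median = 27; label A = above, B = below.
Labels in order: BAABBABBAA  (n_A = 5, n_B = 5)
Step 2: Count runs R = 6.
Step 3: Under H0 (random ordering), E[R] = 2*n_A*n_B/(n_A+n_B) + 1 = 2*5*5/10 + 1 = 6.0000.
        Var[R] = 2*n_A*n_B*(2*n_A*n_B - n_A - n_B) / ((n_A+n_B)^2 * (n_A+n_B-1)) = 2000/900 = 2.2222.
        SD[R] = 1.4907.
Step 4: R = E[R], so z = 0 with no continuity correction.
Step 5: Two-sided p-value via normal approximation = 2*(1 - Phi(|z|)) = 1.000000.
Step 6: alpha = 0.05. fail to reject H0.

R = 6, z = 0.0000, p = 1.000000, fail to reject H0.


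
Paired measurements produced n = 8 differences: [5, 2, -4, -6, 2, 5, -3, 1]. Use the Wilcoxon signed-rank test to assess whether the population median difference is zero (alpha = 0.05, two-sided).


Step 1: Drop any zero differences (none here) and take |d_i|.
|d| = [5, 2, 4, 6, 2, 5, 3, 1]
Step 2: Midrank |d_i| (ties get averaged ranks).
ranks: |5|->6.5, |2|->2.5, |4|->5, |6|->8, |2|->2.5, |5|->6.5, |3|->4, |1|->1
Step 3: Attach original signs; sum ranks with positive sign and with negative sign.
W+ = 6.5 + 2.5 + 2.5 + 6.5 + 1 = 19
W- = 5 + 8 + 4 = 17
(Check: W+ + W- = 36 should equal n(n+1)/2 = 36.)
Step 4: Test statistic W = min(W+, W-) = 17.
Step 5: Ties in |d|, so use the tie-corrected normal approximation.
        E[W] = n(n+1)/4 = 8*9/4 = 18.
        Tie groups: |d|=2 (t=2), |d|=5 (t=2); sum(t^3 - t) = 12.
        Var[W] = n(n+1)(2n+1)/24 - sum(t^3-t)/48 = 1224/24 - 12/48 = 50.75.
        z = (W - E[W]) / sqrt(Var[W]) = (17 - 18) / 7.1239 = -0.1404.
        Two-sided p = 2*Phi(z) = 0.888366.
Step 6: alpha = 0.05. fail to reject H0.

W+ = 19, W- = 17, W = min = 17, p = 0.888366, fail to reject H0.


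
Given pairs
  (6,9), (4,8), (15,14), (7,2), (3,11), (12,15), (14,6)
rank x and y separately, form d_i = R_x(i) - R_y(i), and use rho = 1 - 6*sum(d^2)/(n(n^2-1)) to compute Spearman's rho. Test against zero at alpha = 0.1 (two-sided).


Step 1: Rank x and y separately (midranks; no ties here).
rank(x): 6->3, 4->2, 15->7, 7->4, 3->1, 12->5, 14->6
rank(y): 9->4, 8->3, 14->6, 2->1, 11->5, 15->7, 6->2
Step 2: d_i = R_x(i) - R_y(i); compute d_i^2.
  (3-4)^2=1, (2-3)^2=1, (7-6)^2=1, (4-1)^2=9, (1-5)^2=16, (5-7)^2=4, (6-2)^2=16
sum(d^2) = 48.
Step 3: rho = 1 - 6*48 / (7*(7^2 - 1)) = 1 - 288/336 = 0.142857.
Step 4: Under H0, t = rho * sqrt((n-2)/(1-rho^2)) = 0.3227 ~ t(5).
Step 5: Two-sided p-value from the t-distribution with 5 df = 0.759945.
Step 6: alpha = 0.1. fail to reject H0.

rho = 0.1429, p = 0.759945, fail to reject H0 at alpha = 0.1.


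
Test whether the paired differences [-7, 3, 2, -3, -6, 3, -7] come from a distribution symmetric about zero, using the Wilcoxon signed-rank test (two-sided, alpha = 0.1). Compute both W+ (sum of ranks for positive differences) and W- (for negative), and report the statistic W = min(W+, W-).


Step 1: Drop any zero differences (none here) and take |d_i|.
|d| = [7, 3, 2, 3, 6, 3, 7]
Step 2: Midrank |d_i| (ties get averaged ranks).
ranks: |7|->6.5, |3|->3, |2|->1, |3|->3, |6|->5, |3|->3, |7|->6.5
Step 3: Attach original signs; sum ranks with positive sign and with negative sign.
W+ = 3 + 1 + 3 = 7
W- = 6.5 + 3 + 5 + 6.5 = 21
(Check: W+ + W- = 28 should equal n(n+1)/2 = 28.)
Step 4: Test statistic W = min(W+, W-) = 7.
Step 5: Ties in |d|, so use the tie-corrected normal approximation.
        E[W] = n(n+1)/4 = 7*8/4 = 14.
        Tie groups: |d|=3 (t=3), |d|=7 (t=2); sum(t^3 - t) = 30.
        Var[W] = n(n+1)(2n+1)/24 - sum(t^3-t)/48 = 840/24 - 30/48 = 34.375.
        z = (W - E[W]) / sqrt(Var[W]) = (7 - 14) / 5.8630 = -1.1939.
        Two-sided p = 2*Phi(z) = 0.232508.
Step 6: alpha = 0.1. fail to reject H0.

W+ = 7, W- = 21, W = min = 7, p = 0.232508, fail to reject H0.


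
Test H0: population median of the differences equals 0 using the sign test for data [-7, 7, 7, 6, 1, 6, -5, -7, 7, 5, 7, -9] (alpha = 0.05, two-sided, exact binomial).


Step 1: Discard zero differences. Original n = 12; n_eff = number of nonzero differences = 12.
Nonzero differences (with sign): -7, +7, +7, +6, +1, +6, -5, -7, +7, +5, +7, -9
Step 2: Count signs: positive = 8, negative = 4.
Step 3: Under H0: P(positive) = 0.5, so the number of positives S ~ Bin(12, 0.5).
Step 4: Two-sided exact p-value = sum of Bin(12,0.5) probabilities at or below the observed probability = 0.387695.
Step 5: alpha = 0.05. fail to reject H0.

n_eff = 12, pos = 8, neg = 4, p = 0.387695, fail to reject H0.


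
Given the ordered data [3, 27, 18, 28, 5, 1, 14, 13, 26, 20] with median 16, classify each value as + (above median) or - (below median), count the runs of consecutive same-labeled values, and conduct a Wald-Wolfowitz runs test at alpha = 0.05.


Step 1: Compute median = 16; label A = above, B = below.
Labels in order: BAAABBBBAA  (n_A = 5, n_B = 5)
Step 2: Count runs R = 4.
Step 3: Under H0 (random ordering), E[R] = 2*n_A*n_B/(n_A+n_B) + 1 = 2*5*5/10 + 1 = 6.0000.
        Var[R] = 2*n_A*n_B*(2*n_A*n_B - n_A - n_B) / ((n_A+n_B)^2 * (n_A+n_B-1)) = 2000/900 = 2.2222.
        SD[R] = 1.4907.
Step 4: Continuity-corrected z = (R + 0.5 - E[R]) / SD[R] = (4 + 0.5 - 6.0000) / 1.4907 = -1.0062.
Step 5: Two-sided p-value via normal approximation = 2*(1 - Phi(|z|)) = 0.314305.
Step 6: alpha = 0.05. fail to reject H0.

R = 4, z = -1.0062, p = 0.314305, fail to reject H0.


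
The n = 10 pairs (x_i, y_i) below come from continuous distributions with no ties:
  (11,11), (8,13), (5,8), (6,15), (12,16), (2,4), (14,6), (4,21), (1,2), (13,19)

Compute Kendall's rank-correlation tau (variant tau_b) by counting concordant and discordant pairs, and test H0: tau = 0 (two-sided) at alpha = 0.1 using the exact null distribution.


Step 1: Enumerate the 45 unordered pairs (i,j) with i<j and classify each by sign(x_j-x_i) * sign(y_j-y_i).
  (1,2):dx=-3,dy=+2->D; (1,3):dx=-6,dy=-3->C; (1,4):dx=-5,dy=+4->D; (1,5):dx=+1,dy=+5->C
  (1,6):dx=-9,dy=-7->C; (1,7):dx=+3,dy=-5->D; (1,8):dx=-7,dy=+10->D; (1,9):dx=-10,dy=-9->C
  (1,10):dx=+2,dy=+8->C; (2,3):dx=-3,dy=-5->C; (2,4):dx=-2,dy=+2->D; (2,5):dx=+4,dy=+3->C
  (2,6):dx=-6,dy=-9->C; (2,7):dx=+6,dy=-7->D; (2,8):dx=-4,dy=+8->D; (2,9):dx=-7,dy=-11->C
  (2,10):dx=+5,dy=+6->C; (3,4):dx=+1,dy=+7->C; (3,5):dx=+7,dy=+8->C; (3,6):dx=-3,dy=-4->C
  (3,7):dx=+9,dy=-2->D; (3,8):dx=-1,dy=+13->D; (3,9):dx=-4,dy=-6->C; (3,10):dx=+8,dy=+11->C
  (4,5):dx=+6,dy=+1->C; (4,6):dx=-4,dy=-11->C; (4,7):dx=+8,dy=-9->D; (4,8):dx=-2,dy=+6->D
  (4,9):dx=-5,dy=-13->C; (4,10):dx=+7,dy=+4->C; (5,6):dx=-10,dy=-12->C; (5,7):dx=+2,dy=-10->D
  (5,8):dx=-8,dy=+5->D; (5,9):dx=-11,dy=-14->C; (5,10):dx=+1,dy=+3->C; (6,7):dx=+12,dy=+2->C
  (6,8):dx=+2,dy=+17->C; (6,9):dx=-1,dy=-2->C; (6,10):dx=+11,dy=+15->C; (7,8):dx=-10,dy=+15->D
  (7,9):dx=-13,dy=-4->C; (7,10):dx=-1,dy=+13->D; (8,9):dx=-3,dy=-19->C; (8,10):dx=+9,dy=-2->D
  (9,10):dx=+12,dy=+17->C
Step 2: C = 29, D = 16, total pairs = 45.
Step 3: tau = (C - D)/(n(n-1)/2) = (29 - 16)/45 = 0.288889.
Step 4: Exact two-sided p-value (enumerate n! = 3628800 permutations of y under H0): p = 0.291248.
Step 5: alpha = 0.1. fail to reject H0.

tau_b = 0.2889 (C=29, D=16), p = 0.291248, fail to reject H0.


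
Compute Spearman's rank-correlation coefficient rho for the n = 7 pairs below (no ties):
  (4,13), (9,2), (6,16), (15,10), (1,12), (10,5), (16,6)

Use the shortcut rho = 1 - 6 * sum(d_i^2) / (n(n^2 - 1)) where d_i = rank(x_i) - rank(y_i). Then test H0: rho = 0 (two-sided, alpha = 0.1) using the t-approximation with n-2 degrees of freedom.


Step 1: Rank x and y separately (midranks; no ties here).
rank(x): 4->2, 9->4, 6->3, 15->6, 1->1, 10->5, 16->7
rank(y): 13->6, 2->1, 16->7, 10->4, 12->5, 5->2, 6->3
Step 2: d_i = R_x(i) - R_y(i); compute d_i^2.
  (2-6)^2=16, (4-1)^2=9, (3-7)^2=16, (6-4)^2=4, (1-5)^2=16, (5-2)^2=9, (7-3)^2=16
sum(d^2) = 86.
Step 3: rho = 1 - 6*86 / (7*(7^2 - 1)) = 1 - 516/336 = -0.535714.
Step 4: Under H0, t = rho * sqrt((n-2)/(1-rho^2)) = -1.4186 ~ t(5).
Step 5: Two-sided p-value from the t-distribution with 5 df = 0.215217.
Step 6: alpha = 0.1. fail to reject H0.

rho = -0.5357, p = 0.215217, fail to reject H0 at alpha = 0.1.


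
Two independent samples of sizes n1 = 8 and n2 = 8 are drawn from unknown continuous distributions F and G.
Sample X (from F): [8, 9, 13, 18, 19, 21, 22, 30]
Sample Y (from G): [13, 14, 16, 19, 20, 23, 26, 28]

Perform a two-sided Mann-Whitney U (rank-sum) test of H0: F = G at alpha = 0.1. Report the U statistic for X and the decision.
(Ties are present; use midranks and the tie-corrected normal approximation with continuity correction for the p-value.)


Step 1: Combine and sort all 16 observations; assign midranks.
sorted (value, group): (8,X), (9,X), (13,X), (13,Y), (14,Y), (16,Y), (18,X), (19,X), (19,Y), (20,Y), (21,X), (22,X), (23,Y), (26,Y), (28,Y), (30,X)
ranks: 8->1, 9->2, 13->3.5, 13->3.5, 14->5, 16->6, 18->7, 19->8.5, 19->8.5, 20->10, 21->11, 22->12, 23->13, 26->14, 28->15, 30->16
Step 2: Rank sum for X: R1 = 1 + 2 + 3.5 + 7 + 8.5 + 11 + 12 + 16 = 61.
Step 3: U_X = R1 - n1(n1+1)/2 = 61 - 8*9/2 = 61 - 36 = 25.
       U_Y = n1*n2 - U_X = 64 - 25 = 39.
Step 4: Ties are present, so use the tie-corrected normal approximation (with continuity correction) for the p-value.
Step 5: p-value = 0.494201; compare to alpha = 0.1. fail to reject H0.

U_X = 25, p = 0.494201, fail to reject H0 at alpha = 0.1.


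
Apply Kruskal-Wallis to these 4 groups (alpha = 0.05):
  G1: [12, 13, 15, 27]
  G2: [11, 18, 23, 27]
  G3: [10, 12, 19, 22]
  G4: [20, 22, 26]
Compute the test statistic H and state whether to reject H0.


Step 1: Combine all N = 15 observations and assign midranks.
sorted (value, group, rank): (10,G3,1), (11,G2,2), (12,G1,3.5), (12,G3,3.5), (13,G1,5), (15,G1,6), (18,G2,7), (19,G3,8), (20,G4,9), (22,G3,10.5), (22,G4,10.5), (23,G2,12), (26,G4,13), (27,G1,14.5), (27,G2,14.5)
Step 2: Sum ranks within each group.
R_1 = 29 (n_1 = 4)
R_2 = 35.5 (n_2 = 4)
R_3 = 23 (n_3 = 4)
R_4 = 32.5 (n_4 = 3)
Step 3: H = 12/(N(N+1)) * sum(R_i^2/n_i) - 3(N+1)
     = 12/(15*16) * (29^2/4 + 35.5^2/4 + 23^2/4 + 32.5^2/3) - 3*16
     = 0.050000 * 1009.65 - 48
     = 2.482292.
Step 4: Ties present; correction factor C = 1 - 18/(15^3 - 15) = 0.994643. Corrected H = 2.482292 / 0.994643 = 2.495661.
Step 5: Under H0, H ~ chi^2(3); p-value = 0.476076.
Step 6: alpha = 0.05. fail to reject H0.

H = 2.4957, df = 3, p = 0.476076, fail to reject H0.


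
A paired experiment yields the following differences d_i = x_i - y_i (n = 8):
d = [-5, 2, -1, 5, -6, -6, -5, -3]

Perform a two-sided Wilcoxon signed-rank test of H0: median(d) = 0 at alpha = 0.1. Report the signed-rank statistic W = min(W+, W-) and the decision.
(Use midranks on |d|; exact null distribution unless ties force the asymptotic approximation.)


Step 1: Drop any zero differences (none here) and take |d_i|.
|d| = [5, 2, 1, 5, 6, 6, 5, 3]
Step 2: Midrank |d_i| (ties get averaged ranks).
ranks: |5|->5, |2|->2, |1|->1, |5|->5, |6|->7.5, |6|->7.5, |5|->5, |3|->3
Step 3: Attach original signs; sum ranks with positive sign and with negative sign.
W+ = 2 + 5 = 7
W- = 5 + 1 + 7.5 + 7.5 + 5 + 3 = 29
(Check: W+ + W- = 36 should equal n(n+1)/2 = 36.)
Step 4: Test statistic W = min(W+, W-) = 7.
Step 5: Ties in |d|, so use the tie-corrected normal approximation.
        E[W] = n(n+1)/4 = 8*9/4 = 18.
        Tie groups: |d|=5 (t=3), |d|=6 (t=2); sum(t^3 - t) = 30.
        Var[W] = n(n+1)(2n+1)/24 - sum(t^3-t)/48 = 1224/24 - 30/48 = 50.375.
        z = (W - E[W]) / sqrt(Var[W]) = (7 - 18) / 7.0975 = -1.5498.
        Two-sided p = 2*Phi(z) = 0.121181.
Step 6: alpha = 0.1. fail to reject H0.

W+ = 7, W- = 29, W = min = 7, p = 0.121181, fail to reject H0.


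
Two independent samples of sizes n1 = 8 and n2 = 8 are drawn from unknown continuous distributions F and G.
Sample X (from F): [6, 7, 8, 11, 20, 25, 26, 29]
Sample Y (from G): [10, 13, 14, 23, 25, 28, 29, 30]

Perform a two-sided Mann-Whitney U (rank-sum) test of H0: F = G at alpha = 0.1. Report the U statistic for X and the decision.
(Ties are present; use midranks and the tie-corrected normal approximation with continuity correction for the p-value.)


Step 1: Combine and sort all 16 observations; assign midranks.
sorted (value, group): (6,X), (7,X), (8,X), (10,Y), (11,X), (13,Y), (14,Y), (20,X), (23,Y), (25,X), (25,Y), (26,X), (28,Y), (29,X), (29,Y), (30,Y)
ranks: 6->1, 7->2, 8->3, 10->4, 11->5, 13->6, 14->7, 20->8, 23->9, 25->10.5, 25->10.5, 26->12, 28->13, 29->14.5, 29->14.5, 30->16
Step 2: Rank sum for X: R1 = 1 + 2 + 3 + 5 + 8 + 10.5 + 12 + 14.5 = 56.
Step 3: U_X = R1 - n1(n1+1)/2 = 56 - 8*9/2 = 56 - 36 = 20.
       U_Y = n1*n2 - U_X = 64 - 20 = 44.
Step 4: Ties are present, so use the tie-corrected normal approximation (with continuity correction) for the p-value.
Step 5: p-value = 0.226463; compare to alpha = 0.1. fail to reject H0.

U_X = 20, p = 0.226463, fail to reject H0 at alpha = 0.1.


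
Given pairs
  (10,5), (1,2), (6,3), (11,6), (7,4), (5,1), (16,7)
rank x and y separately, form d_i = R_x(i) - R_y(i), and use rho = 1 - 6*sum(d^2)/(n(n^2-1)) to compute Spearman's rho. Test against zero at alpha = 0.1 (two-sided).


Step 1: Rank x and y separately (midranks; no ties here).
rank(x): 10->5, 1->1, 6->3, 11->6, 7->4, 5->2, 16->7
rank(y): 5->5, 2->2, 3->3, 6->6, 4->4, 1->1, 7->7
Step 2: d_i = R_x(i) - R_y(i); compute d_i^2.
  (5-5)^2=0, (1-2)^2=1, (3-3)^2=0, (6-6)^2=0, (4-4)^2=0, (2-1)^2=1, (7-7)^2=0
sum(d^2) = 2.
Step 3: rho = 1 - 6*2 / (7*(7^2 - 1)) = 1 - 12/336 = 0.964286.
Step 4: Under H0, t = rho * sqrt((n-2)/(1-rho^2)) = 8.1408 ~ t(5).
Step 5: Two-sided p-value from the t-distribution with 5 df = 0.000454.
Step 6: alpha = 0.1. reject H0.

rho = 0.9643, p = 0.000454, reject H0 at alpha = 0.1.


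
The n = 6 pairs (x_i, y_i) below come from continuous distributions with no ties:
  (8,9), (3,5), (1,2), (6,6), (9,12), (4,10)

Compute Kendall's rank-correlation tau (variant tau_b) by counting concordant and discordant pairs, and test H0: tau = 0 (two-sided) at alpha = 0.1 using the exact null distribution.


Step 1: Enumerate the 15 unordered pairs (i,j) with i<j and classify each by sign(x_j-x_i) * sign(y_j-y_i).
  (1,2):dx=-5,dy=-4->C; (1,3):dx=-7,dy=-7->C; (1,4):dx=-2,dy=-3->C; (1,5):dx=+1,dy=+3->C
  (1,6):dx=-4,dy=+1->D; (2,3):dx=-2,dy=-3->C; (2,4):dx=+3,dy=+1->C; (2,5):dx=+6,dy=+7->C
  (2,6):dx=+1,dy=+5->C; (3,4):dx=+5,dy=+4->C; (3,5):dx=+8,dy=+10->C; (3,6):dx=+3,dy=+8->C
  (4,5):dx=+3,dy=+6->C; (4,6):dx=-2,dy=+4->D; (5,6):dx=-5,dy=-2->C
Step 2: C = 13, D = 2, total pairs = 15.
Step 3: tau = (C - D)/(n(n-1)/2) = (13 - 2)/15 = 0.733333.
Step 4: Exact two-sided p-value (enumerate n! = 720 permutations of y under H0): p = 0.055556.
Step 5: alpha = 0.1. reject H0.

tau_b = 0.7333 (C=13, D=2), p = 0.055556, reject H0.


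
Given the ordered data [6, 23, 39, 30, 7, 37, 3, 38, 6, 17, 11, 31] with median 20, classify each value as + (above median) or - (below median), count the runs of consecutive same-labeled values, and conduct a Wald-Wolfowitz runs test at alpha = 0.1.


Step 1: Compute median = 20; label A = above, B = below.
Labels in order: BAAABABABBBA  (n_A = 6, n_B = 6)
Step 2: Count runs R = 8.
Step 3: Under H0 (random ordering), E[R] = 2*n_A*n_B/(n_A+n_B) + 1 = 2*6*6/12 + 1 = 7.0000.
        Var[R] = 2*n_A*n_B*(2*n_A*n_B - n_A - n_B) / ((n_A+n_B)^2 * (n_A+n_B-1)) = 4320/1584 = 2.7273.
        SD[R] = 1.6514.
Step 4: Continuity-corrected z = (R - 0.5 - E[R]) / SD[R] = (8 - 0.5 - 7.0000) / 1.6514 = 0.3028.
Step 5: Two-sided p-value via normal approximation = 2*(1 - Phi(|z|)) = 0.762069.
Step 6: alpha = 0.1. fail to reject H0.

R = 8, z = 0.3028, p = 0.762069, fail to reject H0.


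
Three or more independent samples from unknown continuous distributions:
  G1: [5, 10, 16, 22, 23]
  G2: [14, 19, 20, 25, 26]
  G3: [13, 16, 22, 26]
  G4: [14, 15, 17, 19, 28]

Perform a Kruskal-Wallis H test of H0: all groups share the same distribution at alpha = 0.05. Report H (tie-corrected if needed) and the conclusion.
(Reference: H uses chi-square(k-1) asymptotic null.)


Step 1: Combine all N = 19 observations and assign midranks.
sorted (value, group, rank): (5,G1,1), (10,G1,2), (13,G3,3), (14,G2,4.5), (14,G4,4.5), (15,G4,6), (16,G1,7.5), (16,G3,7.5), (17,G4,9), (19,G2,10.5), (19,G4,10.5), (20,G2,12), (22,G1,13.5), (22,G3,13.5), (23,G1,15), (25,G2,16), (26,G2,17.5), (26,G3,17.5), (28,G4,19)
Step 2: Sum ranks within each group.
R_1 = 39 (n_1 = 5)
R_2 = 60.5 (n_2 = 5)
R_3 = 41.5 (n_3 = 4)
R_4 = 49 (n_4 = 5)
Step 3: H = 12/(N(N+1)) * sum(R_i^2/n_i) - 3(N+1)
     = 12/(19*20) * (39^2/5 + 60.5^2/5 + 41.5^2/4 + 49^2/5) - 3*20
     = 0.031579 * 1947.01 - 60
     = 1.484605.
Step 4: Ties present; correction factor C = 1 - 30/(19^3 - 19) = 0.995614. Corrected H = 1.484605 / 0.995614 = 1.491145.
Step 5: Under H0, H ~ chi^2(3); p-value = 0.684315.
Step 6: alpha = 0.05. fail to reject H0.

H = 1.4911, df = 3, p = 0.684315, fail to reject H0.


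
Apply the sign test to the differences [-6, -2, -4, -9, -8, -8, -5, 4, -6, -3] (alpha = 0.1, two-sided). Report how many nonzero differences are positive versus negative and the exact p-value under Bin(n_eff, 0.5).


Step 1: Discard zero differences. Original n = 10; n_eff = number of nonzero differences = 10.
Nonzero differences (with sign): -6, -2, -4, -9, -8, -8, -5, +4, -6, -3
Step 2: Count signs: positive = 1, negative = 9.
Step 3: Under H0: P(positive) = 0.5, so the number of positives S ~ Bin(10, 0.5).
Step 4: Two-sided exact p-value = sum of Bin(10,0.5) probabilities at or below the observed probability = 0.021484.
Step 5: alpha = 0.1. reject H0.

n_eff = 10, pos = 1, neg = 9, p = 0.021484, reject H0.


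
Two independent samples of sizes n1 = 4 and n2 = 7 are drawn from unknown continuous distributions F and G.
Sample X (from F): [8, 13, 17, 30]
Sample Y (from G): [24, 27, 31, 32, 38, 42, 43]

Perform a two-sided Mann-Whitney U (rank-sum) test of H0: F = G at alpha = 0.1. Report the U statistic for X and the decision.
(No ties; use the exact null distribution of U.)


Step 1: Combine and sort all 11 observations; assign midranks.
sorted (value, group): (8,X), (13,X), (17,X), (24,Y), (27,Y), (30,X), (31,Y), (32,Y), (38,Y), (42,Y), (43,Y)
ranks: 8->1, 13->2, 17->3, 24->4, 27->5, 30->6, 31->7, 32->8, 38->9, 42->10, 43->11
Step 2: Rank sum for X: R1 = 1 + 2 + 3 + 6 = 12.
Step 3: U_X = R1 - n1(n1+1)/2 = 12 - 4*5/2 = 12 - 10 = 2.
       U_Y = n1*n2 - U_X = 28 - 2 = 26.
Step 4: No ties, so the exact null distribution of U (based on enumerating the C(11,4) = 330 equally likely rank assignments) gives the two-sided p-value.
Step 5: p-value = 0.024242; compare to alpha = 0.1. reject H0.

U_X = 2, p = 0.024242, reject H0 at alpha = 0.1.


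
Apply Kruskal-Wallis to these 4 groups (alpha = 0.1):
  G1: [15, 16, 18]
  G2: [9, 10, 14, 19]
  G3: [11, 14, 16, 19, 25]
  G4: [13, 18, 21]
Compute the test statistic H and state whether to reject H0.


Step 1: Combine all N = 15 observations and assign midranks.
sorted (value, group, rank): (9,G2,1), (10,G2,2), (11,G3,3), (13,G4,4), (14,G2,5.5), (14,G3,5.5), (15,G1,7), (16,G1,8.5), (16,G3,8.5), (18,G1,10.5), (18,G4,10.5), (19,G2,12.5), (19,G3,12.5), (21,G4,14), (25,G3,15)
Step 2: Sum ranks within each group.
R_1 = 26 (n_1 = 3)
R_2 = 21 (n_2 = 4)
R_3 = 44.5 (n_3 = 5)
R_4 = 28.5 (n_4 = 3)
Step 3: H = 12/(N(N+1)) * sum(R_i^2/n_i) - 3(N+1)
     = 12/(15*16) * (26^2/3 + 21^2/4 + 44.5^2/5 + 28.5^2/3) - 3*16
     = 0.050000 * 1002.38 - 48
     = 2.119167.
Step 4: Ties present; correction factor C = 1 - 24/(15^3 - 15) = 0.992857. Corrected H = 2.119167 / 0.992857 = 2.134412.
Step 5: Under H0, H ~ chi^2(3); p-value = 0.544982.
Step 6: alpha = 0.1. fail to reject H0.

H = 2.1344, df = 3, p = 0.544982, fail to reject H0.


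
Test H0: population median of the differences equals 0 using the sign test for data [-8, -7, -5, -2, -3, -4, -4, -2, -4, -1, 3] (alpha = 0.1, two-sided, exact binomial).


Step 1: Discard zero differences. Original n = 11; n_eff = number of nonzero differences = 11.
Nonzero differences (with sign): -8, -7, -5, -2, -3, -4, -4, -2, -4, -1, +3
Step 2: Count signs: positive = 1, negative = 10.
Step 3: Under H0: P(positive) = 0.5, so the number of positives S ~ Bin(11, 0.5).
Step 4: Two-sided exact p-value = sum of Bin(11,0.5) probabilities at or below the observed probability = 0.011719.
Step 5: alpha = 0.1. reject H0.

n_eff = 11, pos = 1, neg = 10, p = 0.011719, reject H0.


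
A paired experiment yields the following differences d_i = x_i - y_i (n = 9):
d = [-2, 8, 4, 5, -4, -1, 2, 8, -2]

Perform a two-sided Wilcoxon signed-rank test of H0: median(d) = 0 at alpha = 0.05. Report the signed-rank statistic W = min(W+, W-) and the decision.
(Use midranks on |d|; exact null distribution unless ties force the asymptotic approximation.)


Step 1: Drop any zero differences (none here) and take |d_i|.
|d| = [2, 8, 4, 5, 4, 1, 2, 8, 2]
Step 2: Midrank |d_i| (ties get averaged ranks).
ranks: |2|->3, |8|->8.5, |4|->5.5, |5|->7, |4|->5.5, |1|->1, |2|->3, |8|->8.5, |2|->3
Step 3: Attach original signs; sum ranks with positive sign and with negative sign.
W+ = 8.5 + 5.5 + 7 + 3 + 8.5 = 32.5
W- = 3 + 5.5 + 1 + 3 = 12.5
(Check: W+ + W- = 45 should equal n(n+1)/2 = 45.)
Step 4: Test statistic W = min(W+, W-) = 12.5.
Step 5: Ties in |d|, so use the tie-corrected normal approximation.
        E[W] = n(n+1)/4 = 9*10/4 = 22.5.
        Tie groups: |d|=2 (t=3), |d|=4 (t=2), |d|=8 (t=2); sum(t^3 - t) = 36.
        Var[W] = n(n+1)(2n+1)/24 - sum(t^3-t)/48 = 1710/24 - 36/48 = 70.5.
        z = (W - E[W]) / sqrt(Var[W]) = (12.5 - 22.5) / 8.3964 = -1.1910.
        Two-sided p = 2*Phi(z) = 0.233660.
Step 6: alpha = 0.05. fail to reject H0.

W+ = 32.5, W- = 12.5, W = min = 12.5, p = 0.233660, fail to reject H0.


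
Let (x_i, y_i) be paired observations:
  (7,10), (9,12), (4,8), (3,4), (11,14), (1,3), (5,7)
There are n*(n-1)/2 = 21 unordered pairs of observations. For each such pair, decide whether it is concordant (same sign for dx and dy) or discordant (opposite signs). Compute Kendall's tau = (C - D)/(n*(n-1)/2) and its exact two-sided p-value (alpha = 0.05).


Step 1: Enumerate the 21 unordered pairs (i,j) with i<j and classify each by sign(x_j-x_i) * sign(y_j-y_i).
  (1,2):dx=+2,dy=+2->C; (1,3):dx=-3,dy=-2->C; (1,4):dx=-4,dy=-6->C; (1,5):dx=+4,dy=+4->C
  (1,6):dx=-6,dy=-7->C; (1,7):dx=-2,dy=-3->C; (2,3):dx=-5,dy=-4->C; (2,4):dx=-6,dy=-8->C
  (2,5):dx=+2,dy=+2->C; (2,6):dx=-8,dy=-9->C; (2,7):dx=-4,dy=-5->C; (3,4):dx=-1,dy=-4->C
  (3,5):dx=+7,dy=+6->C; (3,6):dx=-3,dy=-5->C; (3,7):dx=+1,dy=-1->D; (4,5):dx=+8,dy=+10->C
  (4,6):dx=-2,dy=-1->C; (4,7):dx=+2,dy=+3->C; (5,6):dx=-10,dy=-11->C; (5,7):dx=-6,dy=-7->C
  (6,7):dx=+4,dy=+4->C
Step 2: C = 20, D = 1, total pairs = 21.
Step 3: tau = (C - D)/(n(n-1)/2) = (20 - 1)/21 = 0.904762.
Step 4: Exact two-sided p-value (enumerate n! = 5040 permutations of y under H0): p = 0.002778.
Step 5: alpha = 0.05. reject H0.

tau_b = 0.9048 (C=20, D=1), p = 0.002778, reject H0.


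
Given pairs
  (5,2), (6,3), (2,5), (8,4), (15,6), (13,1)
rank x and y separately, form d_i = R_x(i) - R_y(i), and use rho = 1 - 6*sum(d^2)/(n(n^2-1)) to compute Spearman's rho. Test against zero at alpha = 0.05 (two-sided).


Step 1: Rank x and y separately (midranks; no ties here).
rank(x): 5->2, 6->3, 2->1, 8->4, 15->6, 13->5
rank(y): 2->2, 3->3, 5->5, 4->4, 6->6, 1->1
Step 2: d_i = R_x(i) - R_y(i); compute d_i^2.
  (2-2)^2=0, (3-3)^2=0, (1-5)^2=16, (4-4)^2=0, (6-6)^2=0, (5-1)^2=16
sum(d^2) = 32.
Step 3: rho = 1 - 6*32 / (6*(6^2 - 1)) = 1 - 192/210 = 0.085714.
Step 4: Under H0, t = rho * sqrt((n-2)/(1-rho^2)) = 0.1721 ~ t(4).
Step 5: Two-sided p-value from the t-distribution with 4 df = 0.871743.
Step 6: alpha = 0.05. fail to reject H0.

rho = 0.0857, p = 0.871743, fail to reject H0 at alpha = 0.05.


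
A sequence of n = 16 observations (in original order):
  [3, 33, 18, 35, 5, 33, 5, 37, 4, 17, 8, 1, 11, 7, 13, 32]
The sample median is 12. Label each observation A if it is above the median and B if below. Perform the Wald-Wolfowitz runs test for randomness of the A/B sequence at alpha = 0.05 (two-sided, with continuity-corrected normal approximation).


Step 1: Compute median = 12; label A = above, B = below.
Labels in order: BAAABABABABBBBAA  (n_A = 8, n_B = 8)
Step 2: Count runs R = 10.
Step 3: Under H0 (random ordering), E[R] = 2*n_A*n_B/(n_A+n_B) + 1 = 2*8*8/16 + 1 = 9.0000.
        Var[R] = 2*n_A*n_B*(2*n_A*n_B - n_A - n_B) / ((n_A+n_B)^2 * (n_A+n_B-1)) = 14336/3840 = 3.7333.
        SD[R] = 1.9322.
Step 4: Continuity-corrected z = (R - 0.5 - E[R]) / SD[R] = (10 - 0.5 - 9.0000) / 1.9322 = 0.2588.
Step 5: Two-sided p-value via normal approximation = 2*(1 - Phi(|z|)) = 0.795809.
Step 6: alpha = 0.05. fail to reject H0.

R = 10, z = 0.2588, p = 0.795809, fail to reject H0.


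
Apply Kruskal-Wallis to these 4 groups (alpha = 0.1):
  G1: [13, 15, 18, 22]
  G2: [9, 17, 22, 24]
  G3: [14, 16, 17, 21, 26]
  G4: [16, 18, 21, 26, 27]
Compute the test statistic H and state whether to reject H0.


Step 1: Combine all N = 18 observations and assign midranks.
sorted (value, group, rank): (9,G2,1), (13,G1,2), (14,G3,3), (15,G1,4), (16,G3,5.5), (16,G4,5.5), (17,G2,7.5), (17,G3,7.5), (18,G1,9.5), (18,G4,9.5), (21,G3,11.5), (21,G4,11.5), (22,G1,13.5), (22,G2,13.5), (24,G2,15), (26,G3,16.5), (26,G4,16.5), (27,G4,18)
Step 2: Sum ranks within each group.
R_1 = 29 (n_1 = 4)
R_2 = 37 (n_2 = 4)
R_3 = 44 (n_3 = 5)
R_4 = 61 (n_4 = 5)
Step 3: H = 12/(N(N+1)) * sum(R_i^2/n_i) - 3(N+1)
     = 12/(18*19) * (29^2/4 + 37^2/4 + 44^2/5 + 61^2/5) - 3*19
     = 0.035088 * 1683.9 - 57
     = 2.084211.
Step 4: Ties present; correction factor C = 1 - 36/(18^3 - 18) = 0.993808. Corrected H = 2.084211 / 0.993808 = 2.097196.
Step 5: Under H0, H ~ chi^2(3); p-value = 0.552480.
Step 6: alpha = 0.1. fail to reject H0.

H = 2.0972, df = 3, p = 0.552480, fail to reject H0.


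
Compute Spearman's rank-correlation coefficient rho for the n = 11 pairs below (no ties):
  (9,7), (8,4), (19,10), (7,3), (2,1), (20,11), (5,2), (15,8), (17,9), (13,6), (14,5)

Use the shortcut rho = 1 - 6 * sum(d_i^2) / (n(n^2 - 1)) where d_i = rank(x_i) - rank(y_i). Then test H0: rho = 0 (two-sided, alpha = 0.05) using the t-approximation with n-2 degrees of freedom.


Step 1: Rank x and y separately (midranks; no ties here).
rank(x): 9->5, 8->4, 19->10, 7->3, 2->1, 20->11, 5->2, 15->8, 17->9, 13->6, 14->7
rank(y): 7->7, 4->4, 10->10, 3->3, 1->1, 11->11, 2->2, 8->8, 9->9, 6->6, 5->5
Step 2: d_i = R_x(i) - R_y(i); compute d_i^2.
  (5-7)^2=4, (4-4)^2=0, (10-10)^2=0, (3-3)^2=0, (1-1)^2=0, (11-11)^2=0, (2-2)^2=0, (8-8)^2=0, (9-9)^2=0, (6-6)^2=0, (7-5)^2=4
sum(d^2) = 8.
Step 3: rho = 1 - 6*8 / (11*(11^2 - 1)) = 1 - 48/1320 = 0.963636.
Step 4: Under H0, t = rho * sqrt((n-2)/(1-rho^2)) = 10.8186 ~ t(9).
Step 5: Two-sided p-value from the t-distribution with 9 df = 0.000002.
Step 6: alpha = 0.05. reject H0.

rho = 0.9636, p = 0.000002, reject H0 at alpha = 0.05.


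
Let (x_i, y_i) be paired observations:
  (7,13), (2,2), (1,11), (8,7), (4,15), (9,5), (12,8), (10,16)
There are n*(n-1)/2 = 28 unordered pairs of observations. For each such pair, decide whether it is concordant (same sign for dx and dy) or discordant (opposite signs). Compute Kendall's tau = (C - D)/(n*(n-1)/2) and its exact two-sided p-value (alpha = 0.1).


Step 1: Enumerate the 28 unordered pairs (i,j) with i<j and classify each by sign(x_j-x_i) * sign(y_j-y_i).
  (1,2):dx=-5,dy=-11->C; (1,3):dx=-6,dy=-2->C; (1,4):dx=+1,dy=-6->D; (1,5):dx=-3,dy=+2->D
  (1,6):dx=+2,dy=-8->D; (1,7):dx=+5,dy=-5->D; (1,8):dx=+3,dy=+3->C; (2,3):dx=-1,dy=+9->D
  (2,4):dx=+6,dy=+5->C; (2,5):dx=+2,dy=+13->C; (2,6):dx=+7,dy=+3->C; (2,7):dx=+10,dy=+6->C
  (2,8):dx=+8,dy=+14->C; (3,4):dx=+7,dy=-4->D; (3,5):dx=+3,dy=+4->C; (3,6):dx=+8,dy=-6->D
  (3,7):dx=+11,dy=-3->D; (3,8):dx=+9,dy=+5->C; (4,5):dx=-4,dy=+8->D; (4,6):dx=+1,dy=-2->D
  (4,7):dx=+4,dy=+1->C; (4,8):dx=+2,dy=+9->C; (5,6):dx=+5,dy=-10->D; (5,7):dx=+8,dy=-7->D
  (5,8):dx=+6,dy=+1->C; (6,7):dx=+3,dy=+3->C; (6,8):dx=+1,dy=+11->C; (7,8):dx=-2,dy=+8->D
Step 2: C = 15, D = 13, total pairs = 28.
Step 3: tau = (C - D)/(n(n-1)/2) = (15 - 13)/28 = 0.071429.
Step 4: Exact two-sided p-value (enumerate n! = 40320 permutations of y under H0): p = 0.904861.
Step 5: alpha = 0.1. fail to reject H0.

tau_b = 0.0714 (C=15, D=13), p = 0.904861, fail to reject H0.


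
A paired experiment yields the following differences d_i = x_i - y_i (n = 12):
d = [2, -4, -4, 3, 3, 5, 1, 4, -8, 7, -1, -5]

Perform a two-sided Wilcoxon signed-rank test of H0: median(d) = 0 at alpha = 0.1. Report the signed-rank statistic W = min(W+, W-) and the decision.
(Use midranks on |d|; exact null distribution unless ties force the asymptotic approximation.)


Step 1: Drop any zero differences (none here) and take |d_i|.
|d| = [2, 4, 4, 3, 3, 5, 1, 4, 8, 7, 1, 5]
Step 2: Midrank |d_i| (ties get averaged ranks).
ranks: |2|->3, |4|->7, |4|->7, |3|->4.5, |3|->4.5, |5|->9.5, |1|->1.5, |4|->7, |8|->12, |7|->11, |1|->1.5, |5|->9.5
Step 3: Attach original signs; sum ranks with positive sign and with negative sign.
W+ = 3 + 4.5 + 4.5 + 9.5 + 1.5 + 7 + 11 = 41
W- = 7 + 7 + 12 + 1.5 + 9.5 = 37
(Check: W+ + W- = 78 should equal n(n+1)/2 = 78.)
Step 4: Test statistic W = min(W+, W-) = 37.
Step 5: Ties in |d|, so use the tie-corrected normal approximation.
        E[W] = n(n+1)/4 = 12*13/4 = 39.
        Tie groups: |d|=1 (t=2), |d|=3 (t=2), |d|=4 (t=3), |d|=5 (t=2); sum(t^3 - t) = 42.
        Var[W] = n(n+1)(2n+1)/24 - sum(t^3-t)/48 = 3900/24 - 42/48 = 161.625.
        z = (W - E[W]) / sqrt(Var[W]) = (37 - 39) / 12.7132 = -0.1573.
        Two-sided p = 2*Phi(z) = 0.874995.
Step 6: alpha = 0.1. fail to reject H0.

W+ = 41, W- = 37, W = min = 37, p = 0.874995, fail to reject H0.


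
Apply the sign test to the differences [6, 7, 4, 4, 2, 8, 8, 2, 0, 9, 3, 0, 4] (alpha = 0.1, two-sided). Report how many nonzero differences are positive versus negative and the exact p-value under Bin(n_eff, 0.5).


Step 1: Discard zero differences. Original n = 13; n_eff = number of nonzero differences = 11.
Nonzero differences (with sign): +6, +7, +4, +4, +2, +8, +8, +2, +9, +3, +4
Step 2: Count signs: positive = 11, negative = 0.
Step 3: Under H0: P(positive) = 0.5, so the number of positives S ~ Bin(11, 0.5).
Step 4: Two-sided exact p-value = sum of Bin(11,0.5) probabilities at or below the observed probability = 0.000977.
Step 5: alpha = 0.1. reject H0.

n_eff = 11, pos = 11, neg = 0, p = 0.000977, reject H0.


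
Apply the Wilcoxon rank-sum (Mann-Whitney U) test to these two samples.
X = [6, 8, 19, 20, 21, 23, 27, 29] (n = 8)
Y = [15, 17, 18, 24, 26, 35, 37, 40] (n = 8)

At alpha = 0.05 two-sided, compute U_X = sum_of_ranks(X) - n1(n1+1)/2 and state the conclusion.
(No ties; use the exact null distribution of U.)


Step 1: Combine and sort all 16 observations; assign midranks.
sorted (value, group): (6,X), (8,X), (15,Y), (17,Y), (18,Y), (19,X), (20,X), (21,X), (23,X), (24,Y), (26,Y), (27,X), (29,X), (35,Y), (37,Y), (40,Y)
ranks: 6->1, 8->2, 15->3, 17->4, 18->5, 19->6, 20->7, 21->8, 23->9, 24->10, 26->11, 27->12, 29->13, 35->14, 37->15, 40->16
Step 2: Rank sum for X: R1 = 1 + 2 + 6 + 7 + 8 + 9 + 12 + 13 = 58.
Step 3: U_X = R1 - n1(n1+1)/2 = 58 - 8*9/2 = 58 - 36 = 22.
       U_Y = n1*n2 - U_X = 64 - 22 = 42.
Step 4: No ties, so the exact null distribution of U (based on enumerating the C(16,8) = 12870 equally likely rank assignments) gives the two-sided p-value.
Step 5: p-value = 0.328205; compare to alpha = 0.05. fail to reject H0.

U_X = 22, p = 0.328205, fail to reject H0 at alpha = 0.05.


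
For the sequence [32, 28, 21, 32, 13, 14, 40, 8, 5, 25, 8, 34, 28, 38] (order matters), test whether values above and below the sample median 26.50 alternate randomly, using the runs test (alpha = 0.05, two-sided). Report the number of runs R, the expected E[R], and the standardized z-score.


Step 1: Compute median = 26.50; label A = above, B = below.
Labels in order: AABABBABBBBAAA  (n_A = 7, n_B = 7)
Step 2: Count runs R = 7.
Step 3: Under H0 (random ordering), E[R] = 2*n_A*n_B/(n_A+n_B) + 1 = 2*7*7/14 + 1 = 8.0000.
        Var[R] = 2*n_A*n_B*(2*n_A*n_B - n_A - n_B) / ((n_A+n_B)^2 * (n_A+n_B-1)) = 8232/2548 = 3.2308.
        SD[R] = 1.7974.
Step 4: Continuity-corrected z = (R + 0.5 - E[R]) / SD[R] = (7 + 0.5 - 8.0000) / 1.7974 = -0.2782.
Step 5: Two-sided p-value via normal approximation = 2*(1 - Phi(|z|)) = 0.780879.
Step 6: alpha = 0.05. fail to reject H0.

R = 7, z = -0.2782, p = 0.780879, fail to reject H0.


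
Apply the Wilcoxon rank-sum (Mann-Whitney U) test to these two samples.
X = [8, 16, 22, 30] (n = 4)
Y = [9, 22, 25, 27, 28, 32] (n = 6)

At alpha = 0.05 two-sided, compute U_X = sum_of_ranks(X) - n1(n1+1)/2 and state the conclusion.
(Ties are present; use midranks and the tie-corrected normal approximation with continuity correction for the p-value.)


Step 1: Combine and sort all 10 observations; assign midranks.
sorted (value, group): (8,X), (9,Y), (16,X), (22,X), (22,Y), (25,Y), (27,Y), (28,Y), (30,X), (32,Y)
ranks: 8->1, 9->2, 16->3, 22->4.5, 22->4.5, 25->6, 27->7, 28->8, 30->9, 32->10
Step 2: Rank sum for X: R1 = 1 + 3 + 4.5 + 9 = 17.5.
Step 3: U_X = R1 - n1(n1+1)/2 = 17.5 - 4*5/2 = 17.5 - 10 = 7.5.
       U_Y = n1*n2 - U_X = 24 - 7.5 = 16.5.
Step 4: Ties are present, so use the tie-corrected normal approximation (with continuity correction) for the p-value.
Step 5: p-value = 0.392330; compare to alpha = 0.05. fail to reject H0.

U_X = 7.5, p = 0.392330, fail to reject H0 at alpha = 0.05.


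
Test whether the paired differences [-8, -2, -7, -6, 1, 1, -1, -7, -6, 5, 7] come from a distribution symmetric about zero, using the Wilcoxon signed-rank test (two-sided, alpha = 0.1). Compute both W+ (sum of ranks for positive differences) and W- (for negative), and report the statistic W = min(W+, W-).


Step 1: Drop any zero differences (none here) and take |d_i|.
|d| = [8, 2, 7, 6, 1, 1, 1, 7, 6, 5, 7]
Step 2: Midrank |d_i| (ties get averaged ranks).
ranks: |8|->11, |2|->4, |7|->9, |6|->6.5, |1|->2, |1|->2, |1|->2, |7|->9, |6|->6.5, |5|->5, |7|->9
Step 3: Attach original signs; sum ranks with positive sign and with negative sign.
W+ = 2 + 2 + 5 + 9 = 18
W- = 11 + 4 + 9 + 6.5 + 2 + 9 + 6.5 = 48
(Check: W+ + W- = 66 should equal n(n+1)/2 = 66.)
Step 4: Test statistic W = min(W+, W-) = 18.
Step 5: Ties in |d|, so use the tie-corrected normal approximation.
        E[W] = n(n+1)/4 = 11*12/4 = 33.
        Tie groups: |d|=1 (t=3), |d|=6 (t=2), |d|=7 (t=3); sum(t^3 - t) = 54.
        Var[W] = n(n+1)(2n+1)/24 - sum(t^3-t)/48 = 3036/24 - 54/48 = 125.375.
        z = (W - E[W]) / sqrt(Var[W]) = (18 - 33) / 11.1971 = -1.3396.
        Two-sided p = 2*Phi(z) = 0.180365.
Step 6: alpha = 0.1. fail to reject H0.

W+ = 18, W- = 48, W = min = 18, p = 0.180365, fail to reject H0.


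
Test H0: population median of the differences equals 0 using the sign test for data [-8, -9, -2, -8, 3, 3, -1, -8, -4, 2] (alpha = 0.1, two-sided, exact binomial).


Step 1: Discard zero differences. Original n = 10; n_eff = number of nonzero differences = 10.
Nonzero differences (with sign): -8, -9, -2, -8, +3, +3, -1, -8, -4, +2
Step 2: Count signs: positive = 3, negative = 7.
Step 3: Under H0: P(positive) = 0.5, so the number of positives S ~ Bin(10, 0.5).
Step 4: Two-sided exact p-value = sum of Bin(10,0.5) probabilities at or below the observed probability = 0.343750.
Step 5: alpha = 0.1. fail to reject H0.

n_eff = 10, pos = 3, neg = 7, p = 0.343750, fail to reject H0.


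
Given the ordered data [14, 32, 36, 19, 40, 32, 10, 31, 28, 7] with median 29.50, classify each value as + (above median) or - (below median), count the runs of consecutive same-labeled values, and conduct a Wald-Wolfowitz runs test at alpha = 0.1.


Step 1: Compute median = 29.50; label A = above, B = below.
Labels in order: BAABAABABB  (n_A = 5, n_B = 5)
Step 2: Count runs R = 7.
Step 3: Under H0 (random ordering), E[R] = 2*n_A*n_B/(n_A+n_B) + 1 = 2*5*5/10 + 1 = 6.0000.
        Var[R] = 2*n_A*n_B*(2*n_A*n_B - n_A - n_B) / ((n_A+n_B)^2 * (n_A+n_B-1)) = 2000/900 = 2.2222.
        SD[R] = 1.4907.
Step 4: Continuity-corrected z = (R - 0.5 - E[R]) / SD[R] = (7 - 0.5 - 6.0000) / 1.4907 = 0.3354.
Step 5: Two-sided p-value via normal approximation = 2*(1 - Phi(|z|)) = 0.737316.
Step 6: alpha = 0.1. fail to reject H0.

R = 7, z = 0.3354, p = 0.737316, fail to reject H0.


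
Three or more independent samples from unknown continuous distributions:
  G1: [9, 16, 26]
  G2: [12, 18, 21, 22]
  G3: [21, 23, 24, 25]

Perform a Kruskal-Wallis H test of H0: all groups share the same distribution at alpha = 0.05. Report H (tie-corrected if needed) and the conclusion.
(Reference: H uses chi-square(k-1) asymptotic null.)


Step 1: Combine all N = 11 observations and assign midranks.
sorted (value, group, rank): (9,G1,1), (12,G2,2), (16,G1,3), (18,G2,4), (21,G2,5.5), (21,G3,5.5), (22,G2,7), (23,G3,8), (24,G3,9), (25,G3,10), (26,G1,11)
Step 2: Sum ranks within each group.
R_1 = 15 (n_1 = 3)
R_2 = 18.5 (n_2 = 4)
R_3 = 32.5 (n_3 = 4)
Step 3: H = 12/(N(N+1)) * sum(R_i^2/n_i) - 3(N+1)
     = 12/(11*12) * (15^2/3 + 18.5^2/4 + 32.5^2/4) - 3*12
     = 0.090909 * 424.625 - 36
     = 2.602273.
Step 4: Ties present; correction factor C = 1 - 6/(11^3 - 11) = 0.995455. Corrected H = 2.602273 / 0.995455 = 2.614155.
Step 5: Under H0, H ~ chi^2(2); p-value = 0.270610.
Step 6: alpha = 0.05. fail to reject H0.

H = 2.6142, df = 2, p = 0.270610, fail to reject H0.
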